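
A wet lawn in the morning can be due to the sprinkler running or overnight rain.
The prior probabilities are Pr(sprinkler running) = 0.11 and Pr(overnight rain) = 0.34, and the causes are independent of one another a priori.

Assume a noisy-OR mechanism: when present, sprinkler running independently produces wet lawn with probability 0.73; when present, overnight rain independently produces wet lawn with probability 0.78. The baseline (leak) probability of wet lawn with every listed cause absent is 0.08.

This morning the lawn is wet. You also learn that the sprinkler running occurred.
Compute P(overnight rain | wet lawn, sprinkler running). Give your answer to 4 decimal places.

P(overnight rain | wet lawn, sprinkler running) ≈ 0.3932

Under noisy-OR, P(wet lawn | causes) = 1 − (1−0.08)·∏(1−qᵢ) over the active causes.
For the numerator, keep only overnight rain=true terms: 0.945352×0.34 = 0.321420
Denominator P(wet lawn | sprinkler running): 0.7516×0.66 + 0.945352×0.34 = 0.817476
Posterior = 0.321420 / 0.817476 ≈ 0.3932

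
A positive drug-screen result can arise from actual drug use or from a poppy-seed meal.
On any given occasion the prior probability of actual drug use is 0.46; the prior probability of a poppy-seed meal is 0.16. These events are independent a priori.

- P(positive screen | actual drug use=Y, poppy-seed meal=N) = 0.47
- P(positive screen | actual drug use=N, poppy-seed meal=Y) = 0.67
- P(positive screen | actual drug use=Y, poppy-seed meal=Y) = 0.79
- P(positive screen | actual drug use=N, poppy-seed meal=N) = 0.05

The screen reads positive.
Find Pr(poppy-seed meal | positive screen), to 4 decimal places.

Numerator (weight on configurations with poppy-seed meal): 0.057888 + 0.058144 = 0.116032
Denominator P(positive screen): 0.05*0.54*0.84 + 0.67*0.54*0.16 + 0.47*0.46*0.84 + 0.79*0.46*0.16 = 0.320320
Posterior = 0.116032 / 0.320320 ≈ 0.3622

Pr(poppy-seed meal | positive screen) ≈ 0.3622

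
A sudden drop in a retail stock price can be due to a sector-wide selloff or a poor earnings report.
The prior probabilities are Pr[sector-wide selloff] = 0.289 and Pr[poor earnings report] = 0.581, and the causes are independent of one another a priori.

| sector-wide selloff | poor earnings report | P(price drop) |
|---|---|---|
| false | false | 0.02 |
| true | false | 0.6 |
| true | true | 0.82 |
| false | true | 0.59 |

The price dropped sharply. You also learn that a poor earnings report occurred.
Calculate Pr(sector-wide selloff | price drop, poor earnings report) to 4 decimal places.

Pr(sector-wide selloff | price drop, poor earnings report) ≈ 0.3610

Sum P(price drop|·) weighted by the priors over both values of sector-wide selloff:
  P(price drop | poor earnings report) = 0.59·0.711 + 0.82·0.289
        = 0.419490 + 0.236980 = 0.656470
The terms with sector-wide selloff present sum to 0.236980, so
  P(sector-wide selloff | price drop, poor earnings report) = 0.236980 / 0.656470 ≈ 0.3610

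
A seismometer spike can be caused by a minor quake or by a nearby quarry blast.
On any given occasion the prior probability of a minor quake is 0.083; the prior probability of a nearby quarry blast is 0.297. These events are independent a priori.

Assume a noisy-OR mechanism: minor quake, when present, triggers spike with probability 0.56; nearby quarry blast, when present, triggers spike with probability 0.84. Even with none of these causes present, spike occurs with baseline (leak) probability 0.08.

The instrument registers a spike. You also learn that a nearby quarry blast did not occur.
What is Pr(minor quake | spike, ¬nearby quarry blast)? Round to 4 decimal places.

Under noisy-OR, P(spike | causes) = 1 − (1−0.08)·∏(1−qᵢ) over the active causes.
P(spike | ¬nearby quarry blast) = 0.08*0.917 + 0.5952*0.083 = 0.073360 + 0.049402 = 0.122762
The minor quake-present share is 0.5952*0.083 = 0.049402.
P(minor quake | spike, ¬nearby quarry blast) = 0.049402 / 0.122762 ≈ 0.4024

Pr(minor quake | spike, ¬nearby quarry blast) ≈ 0.4024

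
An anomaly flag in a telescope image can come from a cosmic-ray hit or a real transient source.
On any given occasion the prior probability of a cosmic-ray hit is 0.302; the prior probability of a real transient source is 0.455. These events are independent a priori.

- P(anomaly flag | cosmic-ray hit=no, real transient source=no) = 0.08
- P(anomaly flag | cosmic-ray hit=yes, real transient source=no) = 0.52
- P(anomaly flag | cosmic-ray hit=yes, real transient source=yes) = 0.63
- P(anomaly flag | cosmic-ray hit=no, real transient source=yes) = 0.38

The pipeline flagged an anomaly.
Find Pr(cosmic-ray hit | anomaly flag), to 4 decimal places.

For the numerator, keep only cosmic-ray hit=true terms: 0.085587 + 0.086568 = 0.172155
Denominator P(anomaly flag): 0.08*0.698*0.545 + 0.38*0.698*0.455 + 0.52*0.302*0.545 + 0.63*0.302*0.455 = 0.323272
P(cosmic-ray hit | anomaly flag) = 0.172155/0.323272 ≈ 0.5325

Pr(cosmic-ray hit | anomaly flag) ≈ 0.5325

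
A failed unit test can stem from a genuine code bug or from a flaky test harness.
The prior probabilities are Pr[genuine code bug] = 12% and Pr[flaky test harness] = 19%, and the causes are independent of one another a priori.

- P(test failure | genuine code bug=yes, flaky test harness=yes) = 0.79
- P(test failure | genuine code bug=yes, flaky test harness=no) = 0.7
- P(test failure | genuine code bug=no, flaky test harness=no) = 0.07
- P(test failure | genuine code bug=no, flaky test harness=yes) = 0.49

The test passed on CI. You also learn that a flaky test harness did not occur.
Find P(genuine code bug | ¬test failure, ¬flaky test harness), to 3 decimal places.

P(genuine code bug | ¬test failure, ¬flaky test harness) ≈ 0.042

By total probability over both values of genuine code bug:
  P(¬test failure | ¬flaky test harness) = 0.93×0.88 + 0.3×0.12
        = 0.818400 + 0.036000 = 0.854400
The terms with genuine code bug present sum to 0.036000, so
  P(genuine code bug | ¬test failure, ¬flaky test harness) = 0.036000 / 0.854400 ≈ 0.042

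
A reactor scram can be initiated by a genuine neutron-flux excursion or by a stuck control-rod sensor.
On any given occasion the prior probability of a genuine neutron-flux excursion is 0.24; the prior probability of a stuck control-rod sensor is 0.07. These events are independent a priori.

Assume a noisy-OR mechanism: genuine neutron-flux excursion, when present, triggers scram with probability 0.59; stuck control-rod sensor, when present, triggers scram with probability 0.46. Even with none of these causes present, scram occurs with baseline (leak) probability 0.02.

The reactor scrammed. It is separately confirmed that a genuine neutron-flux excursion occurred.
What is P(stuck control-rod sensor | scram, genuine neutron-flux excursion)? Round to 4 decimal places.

P(stuck control-rod sensor | scram, genuine neutron-flux excursion) ≈ 0.0897

Under noisy-OR, P(scram | causes) = 1 − (1−0.02)·∏(1−qᵢ) over the active causes.
P(scram | genuine neutron-flux excursion) = 0.5982×0.93 + 0.783028×0.07 = 0.556326 + 0.054812 = 0.611138
The stuck control-rod sensor-present share is 0.783028×0.07 = 0.054812.
Hence the posterior is 0.054812/0.611138 ≈ 0.0897.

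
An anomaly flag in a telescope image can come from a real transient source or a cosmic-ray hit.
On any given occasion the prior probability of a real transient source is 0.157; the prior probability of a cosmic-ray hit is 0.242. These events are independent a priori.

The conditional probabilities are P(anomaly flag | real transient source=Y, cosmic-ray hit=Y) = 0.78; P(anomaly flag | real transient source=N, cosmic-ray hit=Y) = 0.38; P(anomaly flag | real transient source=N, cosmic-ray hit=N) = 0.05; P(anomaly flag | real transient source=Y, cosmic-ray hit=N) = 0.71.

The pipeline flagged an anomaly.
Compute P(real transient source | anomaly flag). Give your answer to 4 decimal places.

P(real transient source | anomaly flag) ≈ 0.5104

For the numerator, keep only real transient source=true terms: 0.084494 + 0.029635 = 0.114129
Normalizer over all consistent configurations: 0.05×0.843×0.758 + 0.38×0.843×0.242 + 0.71×0.157×0.758 + 0.78×0.157×0.242 = 0.223601
P(real transient source | anomaly flag) = 0.114129/0.223601 ≈ 0.5104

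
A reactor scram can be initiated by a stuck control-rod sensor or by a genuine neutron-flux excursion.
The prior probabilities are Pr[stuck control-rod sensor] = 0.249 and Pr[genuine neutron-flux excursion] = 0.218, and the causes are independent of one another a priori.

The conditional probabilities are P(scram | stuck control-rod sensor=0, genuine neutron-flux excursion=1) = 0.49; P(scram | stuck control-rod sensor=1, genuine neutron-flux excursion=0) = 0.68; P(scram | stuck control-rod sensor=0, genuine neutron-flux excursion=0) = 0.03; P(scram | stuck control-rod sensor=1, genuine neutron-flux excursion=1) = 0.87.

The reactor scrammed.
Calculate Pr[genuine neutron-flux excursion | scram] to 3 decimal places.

Enumerate the 4 (stuck control-rod sensor, genuine neutron-flux excursion) configurations and weight by the priors:
  P(scram) = 0.03×0.751×0.782 + 0.49×0.751×0.218 + 0.68×0.249×0.782 + 0.87×0.249×0.218
        = 0.017618 + 0.080222 + 0.132408 + 0.047225 = 0.277473
Configurations with genuine neutron-flux excursion contribute 0.127447, so
  P(genuine neutron-flux excursion | scram) = 0.127447 / 0.277473 ≈ 0.459

Pr[genuine neutron-flux excursion | scram] ≈ 0.459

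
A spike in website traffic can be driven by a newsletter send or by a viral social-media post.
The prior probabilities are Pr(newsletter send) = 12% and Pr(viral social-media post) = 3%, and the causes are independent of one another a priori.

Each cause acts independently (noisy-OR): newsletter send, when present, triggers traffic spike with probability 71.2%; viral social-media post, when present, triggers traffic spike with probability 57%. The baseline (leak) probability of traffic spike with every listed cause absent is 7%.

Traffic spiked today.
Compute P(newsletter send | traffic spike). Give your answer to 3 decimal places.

Under noisy-OR, P(traffic spike | causes) = 1 − (1−0.07)·∏(1−qᵢ) over the active causes.
By total probability over the 4 (newsletter send, viral social-media post) configurations:
  P(traffic spike) = 0.07×0.88×0.97 + 0.6001×0.88×0.03 + 0.73216×0.12×0.97 + 0.884829×0.12×0.03
        = 0.059752 + 0.015843 + 0.085223 + 0.003185 = 0.164003
Configurations with newsletter send contribute 0.088408, so
  P(newsletter send | traffic spike) = 0.088408 / 0.164003 ≈ 0.539

P(newsletter send | traffic spike) ≈ 0.539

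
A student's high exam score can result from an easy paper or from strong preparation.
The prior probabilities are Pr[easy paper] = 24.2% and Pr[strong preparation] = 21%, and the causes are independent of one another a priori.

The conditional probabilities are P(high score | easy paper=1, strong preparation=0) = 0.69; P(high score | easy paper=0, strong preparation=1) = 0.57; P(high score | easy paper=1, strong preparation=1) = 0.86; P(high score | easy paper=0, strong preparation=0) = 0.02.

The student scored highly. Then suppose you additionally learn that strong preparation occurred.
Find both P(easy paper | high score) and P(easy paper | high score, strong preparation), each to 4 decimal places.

P(easy paper | high score) ≈ 0.6310; P(easy paper | high score, strong preparation) ≈ 0.3251

Weight on easy paper=true, given the evidence: 0.131914 + 0.043705 = 0.175619
Normalizer over all consistent configurations: 0.02·0.758·0.79 + 0.57·0.758·0.21 + 0.69·0.242·0.79 + 0.86·0.242·0.21 = 0.278328
Posterior = 0.175619 / 0.278328 ≈ 0.6310

Now condition on the additional information:
P(high score | strong preparation) = 0.57*0.758 + 0.86*0.242 = 0.432060 + 0.208120 = 0.640180
Of this, 0.208120 comes from 0.86*0.242 (the easy paper=true cases).
Hence the posterior is 0.208120/0.640180 ≈ 0.3251.
The drop from 0.6310 to 0.3251 is the explaining-away (discounting) effect.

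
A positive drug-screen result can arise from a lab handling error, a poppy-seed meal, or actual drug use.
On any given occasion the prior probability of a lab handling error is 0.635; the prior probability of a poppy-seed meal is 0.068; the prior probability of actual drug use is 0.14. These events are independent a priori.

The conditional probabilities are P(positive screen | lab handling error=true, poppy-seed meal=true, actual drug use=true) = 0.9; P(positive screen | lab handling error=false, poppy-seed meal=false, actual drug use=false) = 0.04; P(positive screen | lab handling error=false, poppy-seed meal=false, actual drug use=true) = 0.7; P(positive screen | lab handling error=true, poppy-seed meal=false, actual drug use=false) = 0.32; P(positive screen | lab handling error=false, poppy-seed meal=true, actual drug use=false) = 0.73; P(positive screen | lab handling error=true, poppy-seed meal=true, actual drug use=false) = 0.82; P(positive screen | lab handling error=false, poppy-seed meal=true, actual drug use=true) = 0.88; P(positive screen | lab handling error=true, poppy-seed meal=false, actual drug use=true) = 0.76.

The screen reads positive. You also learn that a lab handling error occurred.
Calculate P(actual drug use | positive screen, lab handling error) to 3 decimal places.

P(actual drug use | positive screen, lab handling error) ≈ 0.261

P(positive screen | lab handling error) = 0.32×0.932×0.86 + 0.76×0.932×0.14 + 0.82×0.068×0.86 + 0.9×0.068×0.14 = 0.256486 + 0.099165 + 0.047954 + 0.008568 = 0.412173
The actual drug use-present share is 0.099165 + 0.008568 = 0.107733.
P(actual drug use | positive screen, lab handling error) = 0.107733 / 0.412173 ≈ 0.261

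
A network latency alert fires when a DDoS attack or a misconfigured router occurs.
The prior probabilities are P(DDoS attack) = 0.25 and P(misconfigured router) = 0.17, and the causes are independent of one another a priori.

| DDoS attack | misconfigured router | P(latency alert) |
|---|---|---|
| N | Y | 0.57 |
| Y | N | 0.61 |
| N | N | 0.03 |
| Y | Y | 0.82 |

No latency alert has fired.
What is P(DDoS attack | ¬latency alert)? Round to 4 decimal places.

P(DDoS attack | ¬latency alert) ≈ 0.1185

P(¬latency alert) = 0.97*0.75*0.83 + 0.43*0.75*0.17 + 0.39*0.25*0.83 + 0.18*0.25*0.17 = 0.603825 + 0.054825 + 0.080925 + 0.007650 = 0.747225
The DDoS attack-present share is 0.080925 + 0.007650 = 0.088575.
Hence the posterior is 0.088575/0.747225 ≈ 0.1185.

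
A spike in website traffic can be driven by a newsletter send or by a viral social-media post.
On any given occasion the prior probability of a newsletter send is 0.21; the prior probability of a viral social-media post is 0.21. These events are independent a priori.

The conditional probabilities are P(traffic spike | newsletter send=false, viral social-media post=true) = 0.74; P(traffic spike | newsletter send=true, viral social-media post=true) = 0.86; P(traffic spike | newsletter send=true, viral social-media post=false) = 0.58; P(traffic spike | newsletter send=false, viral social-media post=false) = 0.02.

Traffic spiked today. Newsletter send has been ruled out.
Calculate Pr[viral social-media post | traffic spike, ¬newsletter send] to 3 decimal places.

P(traffic spike | ¬newsletter send) = 0.02·0.79 + 0.74·0.21 = 0.015800 + 0.155400 = 0.171200
Of this, 0.155400 comes from 0.74·0.21 (the viral social-media post=true cases).
So P(viral social-media post | traffic spike, ¬newsletter send) = 0.155400/0.171200 ≈ 0.908.

Pr[viral social-media post | traffic spike, ¬newsletter send] ≈ 0.908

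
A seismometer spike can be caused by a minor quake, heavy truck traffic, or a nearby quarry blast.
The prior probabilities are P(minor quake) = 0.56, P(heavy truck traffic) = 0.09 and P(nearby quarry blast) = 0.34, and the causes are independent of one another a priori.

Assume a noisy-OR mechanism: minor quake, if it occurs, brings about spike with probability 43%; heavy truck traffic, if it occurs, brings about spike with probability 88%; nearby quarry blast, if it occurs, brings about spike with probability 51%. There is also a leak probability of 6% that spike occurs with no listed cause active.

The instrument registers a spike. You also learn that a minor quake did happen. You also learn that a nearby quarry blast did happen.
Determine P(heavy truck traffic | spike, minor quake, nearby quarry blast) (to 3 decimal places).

P(heavy truck traffic | spike, minor quake, nearby quarry blast) ≈ 0.115

Under noisy-OR, P(spike | causes) = 1 − (1−0.06)·∏(1−qᵢ) over the active causes.
Weight on heavy truck traffic=true, given the evidence: 0.968495*0.09 = 0.087165
Denominator P(spike | minor quake, nearby quarry blast): 0.737458*0.91 + 0.968495*0.09 = 0.758252
P(heavy truck traffic | spike, minor quake, nearby quarry blast) = 0.087165/0.758252 ≈ 0.115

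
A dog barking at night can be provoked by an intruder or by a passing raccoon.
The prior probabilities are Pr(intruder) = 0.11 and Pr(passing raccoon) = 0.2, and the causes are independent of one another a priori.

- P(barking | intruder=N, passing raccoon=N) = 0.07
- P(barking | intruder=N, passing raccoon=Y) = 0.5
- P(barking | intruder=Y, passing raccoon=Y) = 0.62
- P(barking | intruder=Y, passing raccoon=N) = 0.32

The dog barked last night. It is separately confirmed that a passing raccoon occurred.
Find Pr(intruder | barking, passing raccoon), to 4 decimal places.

Pr(intruder | barking, passing raccoon) ≈ 0.1329

P(barking | passing raccoon) = 0.5*0.89 + 0.62*0.11 = 0.445000 + 0.068200 = 0.513200
Of this, 0.068200 comes from 0.62*0.11 (the intruder=true cases).
So P(intruder | barking, passing raccoon) = 0.068200/0.513200 ≈ 0.1329.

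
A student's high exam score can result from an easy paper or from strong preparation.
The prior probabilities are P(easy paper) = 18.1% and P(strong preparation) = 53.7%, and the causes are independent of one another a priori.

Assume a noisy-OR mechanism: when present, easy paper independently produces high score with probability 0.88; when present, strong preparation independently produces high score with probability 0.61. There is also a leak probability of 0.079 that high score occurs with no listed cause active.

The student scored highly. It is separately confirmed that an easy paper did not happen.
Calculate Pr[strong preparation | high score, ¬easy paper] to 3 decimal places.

Pr[strong preparation | high score, ¬easy paper] ≈ 0.904

Under noisy-OR, P(high score | causes) = 1 − (1−0.079)·∏(1−qᵢ) over the active causes.
For the numerator, keep only strong preparation=true terms: 0.64081×0.537 = 0.344115
Normalizer over all consistent configurations: 0.079×0.463 + 0.64081×0.537 = 0.380692
Posterior = 0.344115 / 0.380692 ≈ 0.904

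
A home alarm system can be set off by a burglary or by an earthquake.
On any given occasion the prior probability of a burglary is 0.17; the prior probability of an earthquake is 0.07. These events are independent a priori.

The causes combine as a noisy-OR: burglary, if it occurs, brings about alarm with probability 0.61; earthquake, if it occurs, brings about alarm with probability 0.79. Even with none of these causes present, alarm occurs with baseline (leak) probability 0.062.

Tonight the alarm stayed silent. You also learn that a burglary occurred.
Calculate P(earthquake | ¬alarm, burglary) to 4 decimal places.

P(earthquake | ¬alarm, burglary) ≈ 0.0156

Under noisy-OR, P(alarm | causes) = 1 − (1−0.062)·∏(1−qᵢ) over the active causes.
Weight on earthquake=true, given the evidence: 0.076822*0.07 = 0.005378
Denominator P(¬alarm | burglary): 0.36582*0.93 + 0.076822*0.07 = 0.345591
Posterior = 0.005378 / 0.345591 ≈ 0.0156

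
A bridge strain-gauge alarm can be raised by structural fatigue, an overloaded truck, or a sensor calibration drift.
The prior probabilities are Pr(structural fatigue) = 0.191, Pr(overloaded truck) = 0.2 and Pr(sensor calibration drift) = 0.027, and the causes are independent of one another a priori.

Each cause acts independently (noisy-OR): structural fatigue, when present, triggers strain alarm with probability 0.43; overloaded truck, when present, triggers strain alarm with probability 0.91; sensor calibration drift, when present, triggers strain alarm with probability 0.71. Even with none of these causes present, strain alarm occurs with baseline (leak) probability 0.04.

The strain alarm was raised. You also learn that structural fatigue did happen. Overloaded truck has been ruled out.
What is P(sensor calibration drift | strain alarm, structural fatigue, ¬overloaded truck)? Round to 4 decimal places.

Under noisy-OR, P(strain alarm | causes) = 1 − (1−0.04)·∏(1−qᵢ) over the active causes.
By total probability over both values of sensor calibration drift:
  P(strain alarm | structural fatigue, ¬overloaded truck) = 0.4528×0.973 + 0.841312×0.027
        = 0.440574 + 0.022715 = 0.463289
Keeping only the sensor calibration drift-present terms gives 0.022715, so
  P(sensor calibration drift | strain alarm, structural fatigue, ¬overloaded truck) = 0.022715 / 0.463289 ≈ 0.0490

P(sensor calibration drift | strain alarm, structural fatigue, ¬overloaded truck) ≈ 0.0490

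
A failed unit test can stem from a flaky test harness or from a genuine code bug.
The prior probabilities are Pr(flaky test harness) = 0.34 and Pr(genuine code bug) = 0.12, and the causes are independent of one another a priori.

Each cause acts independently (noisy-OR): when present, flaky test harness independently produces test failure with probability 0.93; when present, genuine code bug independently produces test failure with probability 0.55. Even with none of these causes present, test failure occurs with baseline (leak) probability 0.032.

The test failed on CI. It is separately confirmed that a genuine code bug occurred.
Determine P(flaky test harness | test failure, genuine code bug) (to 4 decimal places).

P(flaky test harness | test failure, genuine code bug) ≈ 0.4695

Under noisy-OR, P(test failure | causes) = 1 − (1−0.032)·∏(1−qᵢ) over the active causes.
By total probability over both values of flaky test harness:
  P(test failure | genuine code bug) = 0.5644·0.66 + 0.969508·0.34
        = 0.372504 + 0.329633 = 0.702137
Keeping only the flaky test harness-present terms gives 0.329633, so
  P(flaky test harness | test failure, genuine code bug) = 0.329633 / 0.702137 ≈ 0.4695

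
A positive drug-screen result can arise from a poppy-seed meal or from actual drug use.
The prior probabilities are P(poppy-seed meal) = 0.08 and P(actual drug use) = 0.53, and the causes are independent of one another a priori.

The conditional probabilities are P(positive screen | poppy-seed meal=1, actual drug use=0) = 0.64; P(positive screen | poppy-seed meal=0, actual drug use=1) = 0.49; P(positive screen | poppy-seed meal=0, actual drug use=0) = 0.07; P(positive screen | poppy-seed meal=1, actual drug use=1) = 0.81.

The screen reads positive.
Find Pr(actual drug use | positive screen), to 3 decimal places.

Pr(actual drug use | positive screen) ≈ 0.834

Numerator (weight on configurations with actual drug use): 0.238924 + 0.034344 = 0.273268
Normalizer over all consistent configurations: 0.07×0.92×0.47 + 0.49×0.92×0.53 + 0.64×0.08×0.47 + 0.81×0.08×0.53 = 0.327600
P(actual drug use | positive screen) = 0.273268/0.327600 ≈ 0.834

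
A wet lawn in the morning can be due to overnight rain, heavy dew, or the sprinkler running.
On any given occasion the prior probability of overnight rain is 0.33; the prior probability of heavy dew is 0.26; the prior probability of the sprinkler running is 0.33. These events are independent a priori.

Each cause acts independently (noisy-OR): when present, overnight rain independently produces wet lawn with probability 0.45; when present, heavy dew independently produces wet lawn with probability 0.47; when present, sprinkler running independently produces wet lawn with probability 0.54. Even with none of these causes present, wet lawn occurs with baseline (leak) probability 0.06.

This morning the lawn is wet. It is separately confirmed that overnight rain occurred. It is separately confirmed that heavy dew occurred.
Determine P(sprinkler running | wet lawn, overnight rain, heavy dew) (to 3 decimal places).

Under noisy-OR, P(wet lawn | causes) = 1 − (1−0.06)·∏(1−qᵢ) over the active causes.
By total probability over both values of sprinkler running:
  P(wet lawn | overnight rain, heavy dew) = 0.72599*0.67 + 0.873955*0.33
        = 0.486413 + 0.288405 = 0.774818
Configurations with sprinkler running contribute 0.288405, so
  P(sprinkler running | wet lawn, overnight rain, heavy dew) = 0.288405 / 0.774818 ≈ 0.372

P(sprinkler running | wet lawn, overnight rain, heavy dew) ≈ 0.372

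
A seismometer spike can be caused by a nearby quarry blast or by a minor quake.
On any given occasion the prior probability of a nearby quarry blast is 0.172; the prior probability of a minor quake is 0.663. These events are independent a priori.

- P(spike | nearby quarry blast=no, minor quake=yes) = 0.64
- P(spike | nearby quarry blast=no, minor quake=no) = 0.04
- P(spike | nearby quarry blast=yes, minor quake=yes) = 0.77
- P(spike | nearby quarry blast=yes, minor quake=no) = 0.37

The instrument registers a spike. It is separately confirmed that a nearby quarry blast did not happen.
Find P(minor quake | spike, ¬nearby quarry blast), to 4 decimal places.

Numerator (weight on configurations with minor quake): 0.64×0.663 = 0.424320
The normalizing constant is 0.04×0.337 + 0.64×0.663 = 0.437800
P(minor quake | spike, ¬nearby quarry blast) = 0.424320/0.437800 ≈ 0.9692

P(minor quake | spike, ¬nearby quarry blast) ≈ 0.9692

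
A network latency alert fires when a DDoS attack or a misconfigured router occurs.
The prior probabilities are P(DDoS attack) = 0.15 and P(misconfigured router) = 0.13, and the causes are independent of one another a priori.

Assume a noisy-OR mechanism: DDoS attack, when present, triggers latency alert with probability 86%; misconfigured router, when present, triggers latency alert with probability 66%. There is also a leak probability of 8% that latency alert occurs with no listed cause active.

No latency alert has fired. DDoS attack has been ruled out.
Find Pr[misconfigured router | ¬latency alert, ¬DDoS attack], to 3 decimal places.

Pr[misconfigured router | ¬latency alert, ¬DDoS attack] ≈ 0.048

Under noisy-OR, P(latency alert | causes) = 1 − (1−0.08)·∏(1−qᵢ) over the active causes.
Sum P(¬latency alert|·) weighted by the priors over both values of misconfigured router:
  P(¬latency alert | ¬DDoS attack) = 0.92·0.87 + 0.3128·0.13
        = 0.800400 + 0.040664 = 0.841064
The terms with misconfigured router present sum to 0.040664, so
  P(misconfigured router | ¬latency alert, ¬DDoS attack) = 0.040664 / 0.841064 ≈ 0.048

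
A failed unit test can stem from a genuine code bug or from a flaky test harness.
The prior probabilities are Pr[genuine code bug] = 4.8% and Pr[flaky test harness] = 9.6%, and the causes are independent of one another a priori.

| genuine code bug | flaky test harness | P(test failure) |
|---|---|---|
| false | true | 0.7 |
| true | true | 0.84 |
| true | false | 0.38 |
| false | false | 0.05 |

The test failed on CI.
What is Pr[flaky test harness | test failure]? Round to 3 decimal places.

Pr[flaky test harness | test failure] ≈ 0.533

Numerator (weight on configurations with flaky test harness): 0.063974 + 0.003871 = 0.067845
Normalizer over all consistent configurations: 0.05×0.952×0.904 + 0.7×0.952×0.096 + 0.38×0.048×0.904 + 0.84×0.048×0.096 = 0.127364
P(flaky test harness | test failure) = 0.067845/0.127364 ≈ 0.533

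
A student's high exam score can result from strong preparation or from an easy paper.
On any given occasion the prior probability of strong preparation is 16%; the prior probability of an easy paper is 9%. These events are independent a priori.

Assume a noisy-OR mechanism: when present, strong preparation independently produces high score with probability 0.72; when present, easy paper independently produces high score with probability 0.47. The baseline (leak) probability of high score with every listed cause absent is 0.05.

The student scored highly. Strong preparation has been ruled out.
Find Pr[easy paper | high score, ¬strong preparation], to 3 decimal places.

Under noisy-OR, P(high score | causes) = 1 − (1−0.05)·∏(1−qᵢ) over the active causes.
Weight on easy paper=true, given the evidence: 0.4965×0.09 = 0.044685
Denominator P(high score | ¬strong preparation): 0.05×0.91 + 0.4965×0.09 = 0.090185
Posterior = 0.044685 / 0.090185 ≈ 0.495

Pr[easy paper | high score, ¬strong preparation] ≈ 0.495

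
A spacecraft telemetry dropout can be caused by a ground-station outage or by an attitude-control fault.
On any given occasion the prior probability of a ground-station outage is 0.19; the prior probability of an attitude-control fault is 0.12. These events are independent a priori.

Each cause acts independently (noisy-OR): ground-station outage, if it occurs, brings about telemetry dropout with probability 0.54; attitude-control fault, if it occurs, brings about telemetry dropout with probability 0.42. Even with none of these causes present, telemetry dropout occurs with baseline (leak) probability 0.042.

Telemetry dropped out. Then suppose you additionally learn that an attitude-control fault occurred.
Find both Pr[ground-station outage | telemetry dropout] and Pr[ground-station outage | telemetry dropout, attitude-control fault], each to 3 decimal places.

Pr[ground-station outage | telemetry dropout] ≈ 0.602; Pr[ground-station outage | telemetry dropout, attitude-control fault] ≈ 0.282

Under noisy-OR, P(telemetry dropout | causes) = 1 − (1−0.042)·∏(1−qᵢ) over the active causes.
For the numerator, keep only ground-station outage=true terms: 0.093518 + 0.016972 = 0.110490
The normalizing constant is 0.042×0.81×0.88 + 0.44436×0.81×0.12 + 0.55932×0.19×0.88 + 0.744406×0.19×0.12 = 0.183620
Posterior = 0.110490 / 0.183620 ≈ 0.602

With the extra evidence:
Numerator (weight on configurations with ground-station outage): 0.744406·0.19 = 0.141437
Denominator P(telemetry dropout | attitude-control fault): 0.44436·0.81 + 0.744406·0.19 = 0.501369
Posterior = 0.141437 / 0.501369 ≈ 0.282
Conditioning on attitude-control fault lowers the posterior on ground-station outage: the classic explaining-away effect in a common-effect structure.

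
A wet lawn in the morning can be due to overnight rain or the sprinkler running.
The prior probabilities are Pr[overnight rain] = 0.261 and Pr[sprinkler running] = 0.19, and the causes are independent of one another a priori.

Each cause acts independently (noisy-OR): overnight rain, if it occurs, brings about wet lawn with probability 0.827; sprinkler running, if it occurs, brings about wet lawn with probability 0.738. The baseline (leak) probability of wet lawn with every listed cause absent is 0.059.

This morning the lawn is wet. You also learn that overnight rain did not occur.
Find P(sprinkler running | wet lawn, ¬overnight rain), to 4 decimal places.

Under noisy-OR, P(wet lawn | causes) = 1 − (1−0.059)·∏(1−qᵢ) over the active causes.
Numerator (weight on configurations with sprinkler running): 0.753458×0.19 = 0.143157
The normalizing constant is 0.059×0.81 + 0.753458×0.19 = 0.190947
Posterior = 0.143157 / 0.190947 ≈ 0.7497

P(sprinkler running | wet lawn, ¬overnight rain) ≈ 0.7497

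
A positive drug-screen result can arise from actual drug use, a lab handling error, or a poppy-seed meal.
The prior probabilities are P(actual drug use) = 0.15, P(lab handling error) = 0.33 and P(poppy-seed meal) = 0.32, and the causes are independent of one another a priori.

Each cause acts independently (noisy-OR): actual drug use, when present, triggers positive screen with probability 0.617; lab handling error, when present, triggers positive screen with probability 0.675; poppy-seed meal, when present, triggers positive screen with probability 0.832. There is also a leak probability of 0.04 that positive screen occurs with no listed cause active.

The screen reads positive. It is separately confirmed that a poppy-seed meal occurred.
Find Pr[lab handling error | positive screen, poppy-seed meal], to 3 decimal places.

Under noisy-OR, P(positive screen | causes) = 1 − (1−0.04)·∏(1−qᵢ) over the active causes.
P(positive screen | poppy-seed meal) = 0.83872·0.85·0.67 + 0.947584·0.85·0.33 + 0.93823·0.15·0.67 + 0.979925·0.15·0.33 = 0.477651 + 0.265797 + 0.094292 + 0.048506 = 0.886246
The lab handling error-present share is 0.265797 + 0.048506 = 0.314303.
So P(lab handling error | positive screen, poppy-seed meal) = 0.314303/0.886246 ≈ 0.355.

Pr[lab handling error | positive screen, poppy-seed meal] ≈ 0.355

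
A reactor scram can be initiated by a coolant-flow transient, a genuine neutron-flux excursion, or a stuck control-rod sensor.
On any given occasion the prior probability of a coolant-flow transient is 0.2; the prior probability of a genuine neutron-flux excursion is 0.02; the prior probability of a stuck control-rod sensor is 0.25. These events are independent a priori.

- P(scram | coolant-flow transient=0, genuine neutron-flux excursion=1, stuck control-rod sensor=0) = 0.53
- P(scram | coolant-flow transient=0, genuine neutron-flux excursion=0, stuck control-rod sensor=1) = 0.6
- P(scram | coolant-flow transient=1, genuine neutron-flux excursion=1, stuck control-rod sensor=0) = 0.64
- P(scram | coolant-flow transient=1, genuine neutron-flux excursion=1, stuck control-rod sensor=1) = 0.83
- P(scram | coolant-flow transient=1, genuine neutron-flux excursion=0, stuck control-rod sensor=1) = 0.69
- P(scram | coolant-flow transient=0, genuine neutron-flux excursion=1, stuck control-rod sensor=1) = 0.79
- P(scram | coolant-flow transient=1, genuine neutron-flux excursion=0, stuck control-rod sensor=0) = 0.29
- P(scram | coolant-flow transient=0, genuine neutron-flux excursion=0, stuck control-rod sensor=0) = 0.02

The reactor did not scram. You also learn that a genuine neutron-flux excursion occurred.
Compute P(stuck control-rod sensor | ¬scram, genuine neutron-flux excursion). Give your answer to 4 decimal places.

P(stuck control-rod sensor | ¬scram, genuine neutron-flux excursion) ≈ 0.1307

Weight on stuck control-rod sensor=true, given the evidence: 0.042000 + 0.008500 = 0.050500
The normalizing constant is 0.47·0.8·0.75 + 0.21·0.8·0.25 + 0.36·0.2·0.75 + 0.17·0.2·0.25 = 0.386500
Posterior = 0.050500 / 0.386500 ≈ 0.1307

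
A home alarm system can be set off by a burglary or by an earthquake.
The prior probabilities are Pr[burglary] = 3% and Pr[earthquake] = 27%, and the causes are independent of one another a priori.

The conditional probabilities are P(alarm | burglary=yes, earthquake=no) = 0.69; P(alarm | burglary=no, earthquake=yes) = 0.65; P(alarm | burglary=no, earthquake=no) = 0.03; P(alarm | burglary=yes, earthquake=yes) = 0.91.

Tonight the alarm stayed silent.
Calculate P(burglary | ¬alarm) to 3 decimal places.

P(burglary | ¬alarm) ≈ 0.010

For the numerator, keep only burglary=true terms: 0.006789 + 0.000729 = 0.007518
Normalizer over all consistent configurations: 0.97*0.97*0.73 + 0.35*0.97*0.27 + 0.31*0.03*0.73 + 0.09*0.03*0.27 = 0.786040
P(burglary | ¬alarm) = 0.007518/0.786040 ≈ 0.010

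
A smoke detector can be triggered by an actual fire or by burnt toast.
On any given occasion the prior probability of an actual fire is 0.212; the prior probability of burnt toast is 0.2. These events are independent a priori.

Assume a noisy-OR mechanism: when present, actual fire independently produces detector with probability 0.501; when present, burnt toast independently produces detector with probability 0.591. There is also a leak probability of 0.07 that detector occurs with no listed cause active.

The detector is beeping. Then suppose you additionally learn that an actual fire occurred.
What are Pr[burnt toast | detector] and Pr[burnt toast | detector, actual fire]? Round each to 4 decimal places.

Pr[burnt toast | detector] ≈ 0.4944; Pr[burnt toast | detector, actual fire] ≈ 0.2743

Under noisy-OR, P(detector | causes) = 1 − (1−0.07)·∏(1−qᵢ) over the active causes.
P(detector) = 0.07*0.788*0.8 + 0.61963*0.788*0.2 + 0.53593*0.212*0.8 + 0.810195*0.212*0.2 = 0.044128 + 0.097654 + 0.090894 + 0.034352 = 0.267028
Restricting to configurations with burnt toast present: 0.097654 + 0.034352 = 0.132006.
Hence the posterior is 0.132006/0.267028 ≈ 0.4944.

Now also conditioning on actual fire=true:
For the numerator, keep only burnt toast=true terms: 0.810195×0.2 = 0.162039
Normalizer over all consistent configurations: 0.53593×0.8 + 0.810195×0.2 = 0.590783
P(burnt toast | detector, actual fire) = 0.162039/0.590783 ≈ 0.2743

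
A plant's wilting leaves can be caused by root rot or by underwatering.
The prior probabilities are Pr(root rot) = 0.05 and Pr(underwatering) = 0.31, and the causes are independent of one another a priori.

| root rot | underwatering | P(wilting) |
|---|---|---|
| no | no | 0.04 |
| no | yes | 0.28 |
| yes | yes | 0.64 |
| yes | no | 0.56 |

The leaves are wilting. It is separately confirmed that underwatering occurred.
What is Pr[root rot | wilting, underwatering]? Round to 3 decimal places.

P(wilting | underwatering) = 0.28*0.95 + 0.64*0.05 = 0.266000 + 0.032000 = 0.298000
Restricting to configurations with root rot present: 0.64*0.05 = 0.032000.
P(root rot | wilting, underwatering) = 0.032000 / 0.298000 ≈ 0.107

Pr[root rot | wilting, underwatering] ≈ 0.107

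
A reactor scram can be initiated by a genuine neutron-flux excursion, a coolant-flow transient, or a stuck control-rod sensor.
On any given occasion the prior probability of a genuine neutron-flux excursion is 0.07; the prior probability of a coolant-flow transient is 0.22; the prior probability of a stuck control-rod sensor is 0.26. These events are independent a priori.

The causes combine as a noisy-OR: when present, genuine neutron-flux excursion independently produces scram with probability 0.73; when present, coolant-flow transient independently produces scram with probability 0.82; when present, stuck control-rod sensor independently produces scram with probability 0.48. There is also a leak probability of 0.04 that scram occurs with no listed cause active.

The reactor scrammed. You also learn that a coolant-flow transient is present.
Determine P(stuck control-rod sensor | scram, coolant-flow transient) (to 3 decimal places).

P(stuck control-rod sensor | scram, coolant-flow transient) ≈ 0.278

Under noisy-OR, P(scram | causes) = 1 − (1−0.04)·∏(1−qᵢ) over the active causes.
Numerator (weight on configurations with stuck control-rod sensor): 0.220073 + 0.017758 = 0.237831
Denominator P(scram | coolant-flow transient): 0.8272×0.93×0.74 + 0.910144×0.93×0.26 + 0.953344×0.07×0.74 + 0.975739×0.07×0.26 = 0.856493
P(stuck control-rod sensor | scram, coolant-flow transient) = 0.237831/0.856493 ≈ 0.278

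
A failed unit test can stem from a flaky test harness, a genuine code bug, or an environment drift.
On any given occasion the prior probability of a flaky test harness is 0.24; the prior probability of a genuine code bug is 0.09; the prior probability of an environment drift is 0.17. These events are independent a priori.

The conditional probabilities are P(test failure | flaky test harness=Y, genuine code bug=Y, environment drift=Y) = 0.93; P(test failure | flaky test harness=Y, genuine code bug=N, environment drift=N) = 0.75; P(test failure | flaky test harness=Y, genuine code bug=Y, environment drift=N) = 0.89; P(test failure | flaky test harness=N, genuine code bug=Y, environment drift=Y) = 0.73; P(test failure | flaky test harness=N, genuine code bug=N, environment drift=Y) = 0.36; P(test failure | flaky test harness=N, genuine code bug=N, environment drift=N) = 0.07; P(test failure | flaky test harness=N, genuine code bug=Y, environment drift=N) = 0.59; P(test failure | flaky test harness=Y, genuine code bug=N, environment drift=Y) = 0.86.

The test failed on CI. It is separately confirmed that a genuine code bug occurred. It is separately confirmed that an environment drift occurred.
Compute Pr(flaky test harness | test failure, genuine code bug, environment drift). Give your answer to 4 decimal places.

Pr(flaky test harness | test failure, genuine code bug, environment drift) ≈ 0.2869

P(test failure | genuine code bug, environment drift) = 0.73·0.76 + 0.93·0.24 = 0.554800 + 0.223200 = 0.778000
The flaky test harness-present share is 0.93·0.24 = 0.223200.
So P(flaky test harness | test failure, genuine code bug, environment drift) = 0.223200/0.778000 ≈ 0.2869.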